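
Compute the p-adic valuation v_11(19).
v_11(19) = 0

v_11(n) is the largest exponent k such that 11^k divides n. Factor out: 19 = 11^0 · 19. (Sign doesn't affect v_p.) So v_11(19) = 0.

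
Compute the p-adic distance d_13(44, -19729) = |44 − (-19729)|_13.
d_13(44, -19729) = 1/2197

Step 1 — x − y = 44 − (-19729) = 19773. Step 2 — v_13(19773) = 3 (factor: 19773 = (13^3 · 9); the sign does not affect v_p). Step 3 — |x − y|_13 = 13^{-3} = 1/2197.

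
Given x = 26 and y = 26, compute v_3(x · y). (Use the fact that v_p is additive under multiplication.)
v_3(676) = 0

v_p(x) = 0 (factor: 26 = 3^0 · 26); v_p(y) = 0 (factor: 26 = 3^0 · 26). Additivity: v_p(xy) = v_p(x) + v_p(y) = 0 + 0 = 0. (Direct check: xy = 676 = 3^0 · (676).)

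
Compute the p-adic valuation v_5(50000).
v_5(50000) = 5

v_5(n) is the largest exponent k such that 5^k divides n. Factor out: 50000 = 5^5 · 16. (Sign doesn't affect v_p.) So v_5(50000) = 5.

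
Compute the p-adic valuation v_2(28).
v_2(28) = 2

v_2(n) is the largest exponent k such that 2^k divides n. Factor out: 28 = 2^2 · 7. (Sign doesn't affect v_p.) So v_2(28) = 2.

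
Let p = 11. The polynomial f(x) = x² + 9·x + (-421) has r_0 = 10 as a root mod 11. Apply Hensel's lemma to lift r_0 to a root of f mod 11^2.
r_1 = 43 (mod 121)

Hensel: r_{i+1} = r_i − f(r_i)·(f′(r_i))^{-1} mod 11^{i+2}, f′(x) = 2x + 9. Iterate:
  r_0 = 10 (mod 11)
  r_1 = 43 (mod 121)
Final: r = 43 satisfies f(r) ≡ 0 mod 11^2.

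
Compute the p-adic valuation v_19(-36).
v_19(-36) = 0

v_19(n) is the largest exponent k such that 19^k divides n. Factor out: -36 = -19^0 · 36. (Sign doesn't affect v_p.) So v_19(-36) = 0.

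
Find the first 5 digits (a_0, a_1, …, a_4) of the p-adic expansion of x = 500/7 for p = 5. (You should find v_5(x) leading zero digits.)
(a_0, …, a_4) = (0, 0, 0, 2, 4)

v_5(500/7) = 3, so a_0 = ... = a_2 = 0. Factor out: x = 5^3 · u with u = 4/7 a unit in ℤ_5. Expand u iteratively via a_{v+i} = u_i mod 5, u_{i+1} = (u_i − a_{v+i})/5:
  u_0 = 4/7;  a_3 = 2;  u_1 = (u_0 − 2)/5 = -2/7
  u_1 = -2/7;  a_4 = 4;  u_2 = (u_1 − 4)/5 = -6/7
Digits: (0, 0, 0, 2, 4).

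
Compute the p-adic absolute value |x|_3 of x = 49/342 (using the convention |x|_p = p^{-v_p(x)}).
|49/342|_3 = 9

Step 1 — compute v_3(x) by factoring powers of 3 out of the numerator and denominator: v_3(49/342) = -2. Step 2 — apply |x|_p = p^{-v_p(x)} = 3^{2} = 9.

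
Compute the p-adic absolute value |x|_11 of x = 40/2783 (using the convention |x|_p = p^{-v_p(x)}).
|40/2783|_11 = 121

Step 1 — compute v_11(x) by factoring powers of 11 out of the numerator and denominator: v_11(40/2783) = -2. Step 2 — apply |x|_p = p^{-v_p(x)} = 11^{2} = 121.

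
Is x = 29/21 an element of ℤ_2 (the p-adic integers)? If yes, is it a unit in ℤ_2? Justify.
x ∈ ℤ_2^× (unit); v_2(x) = 0

ℤ_2 = {x ∈ ℚ_2 : v_2(x) ≥ 0} and ℤ_2^× = {x ∈ ℤ_2 : v_2(x) = 0}. Here v_2(29/21) = v_2(num) − v_2(den) = 0; compare against these criteria.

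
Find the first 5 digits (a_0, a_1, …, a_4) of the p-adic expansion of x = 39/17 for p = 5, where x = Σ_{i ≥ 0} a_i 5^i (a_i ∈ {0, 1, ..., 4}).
(a_0, …, a_4) = (2, 3, 0, 4, 3)

v_5(39/17) = 0 (numerator and denominator both coprime to 5), so x ∈ ℤ_5^×. Compute digits iteratively via a_i = x_i mod 5, x_{i+1} = (x_i − a_i)/5, with x_0 = x:
  x_0 = 39/17;  a_0 = 2;  x_1 = (x_0 − 2)/5 = 1/17
  x_1 = 1/17;  a_1 = 3;  x_2 = (x_1 − 3)/5 = -10/17
  x_2 = -10/17;  a_2 = 0;  x_3 = (x_2 − 0)/5 = -2/17
  x_3 = -2/17;  a_3 = 4;  x_4 = (x_3 − 4)/5 = -14/17
  x_4 = -14/17;  a_4 = 3;  x_5 = (x_4 − 3)/5 = -13/17
Digits: (2, 3, 0, 4, 3).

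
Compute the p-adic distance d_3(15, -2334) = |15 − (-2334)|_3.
d_3(15, -2334) = 1/81

Step 1 — x − y = 15 − (-2334) = 2349. Step 2 — v_3(2349) = 4 (factor: 2349 = (3^4 · 29); the sign does not affect v_p). Step 3 — |x − y|_3 = 3^{-4} = 1/81.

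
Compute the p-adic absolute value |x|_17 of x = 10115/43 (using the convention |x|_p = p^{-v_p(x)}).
|10115/43|_17 = 1/289

Step 1 — compute v_17(x) by factoring powers of 17 out of the numerator and denominator: v_17(10115/43) = 2. Step 2 — apply |x|_p = p^{-v_p(x)} = 17^{-2} = 1/289.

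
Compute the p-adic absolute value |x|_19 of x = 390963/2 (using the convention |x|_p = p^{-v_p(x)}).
|390963/2|_19 = 1/130321

Step 1 — compute v_19(x) by factoring powers of 19 out of the numerator and denominator: v_19(390963/2) = 4. Step 2 — apply |x|_p = p^{-v_p(x)} = 19^{-4} = 1/130321.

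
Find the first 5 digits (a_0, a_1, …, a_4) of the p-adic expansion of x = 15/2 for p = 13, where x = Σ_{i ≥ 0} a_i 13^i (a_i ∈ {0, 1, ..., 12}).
(a_0, …, a_4) = (1, 7, 6, 6, 6)

v_13(15/2) = 0 (numerator and denominator both coprime to 13), so x ∈ ℤ_13^×. Compute digits iteratively via a_i = x_i mod 13, x_{i+1} = (x_i − a_i)/13, with x_0 = x:
  x_0 = 15/2;  a_0 = 1;  x_1 = (x_0 − 1)/13 = 1/2
  x_1 = 1/2;  a_1 = 7;  x_2 = (x_1 − 7)/13 = -1/2
  x_2 = -1/2;  a_2 = 6;  x_3 = (x_2 − 6)/13 = -1/2
  x_3 = -1/2;  a_3 = 6;  x_4 = (x_3 − 6)/13 = -1/2
  x_4 = -1/2;  a_4 = 6;  x_5 = (x_4 − 6)/13 = -1/2
Digits: (1, 7, 6, 6, 6).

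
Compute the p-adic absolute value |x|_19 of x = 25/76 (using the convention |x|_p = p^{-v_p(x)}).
|25/76|_19 = 19

Step 1 — compute v_19(x) by factoring powers of 19 out of the numerator and denominator: v_19(25/76) = -1. Step 2 — apply |x|_p = p^{-v_p(x)} = 19^{1} = 19.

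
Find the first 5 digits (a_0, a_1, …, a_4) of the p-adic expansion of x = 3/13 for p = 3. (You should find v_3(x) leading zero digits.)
(a_0, …, a_4) = (0, 1, 2, 2, 0)

v_3(3/13) = 1, so a_0 = ... = a_0 = 0. Factor out: x = 3^1 · u with u = 1/13 a unit in ℤ_3. Expand u iteratively via a_{v+i} = u_i mod 3, u_{i+1} = (u_i − a_{v+i})/3:
  u_0 = 1/13;  a_1 = 1;  u_1 = (u_0 − 1)/3 = -4/13
  u_1 = -4/13;  a_2 = 2;  u_2 = (u_1 − 2)/3 = -10/13
  u_2 = -10/13;  a_3 = 2;  u_3 = (u_2 − 2)/3 = -12/13
  u_3 = -12/13;  a_4 = 0;  u_4 = (u_3 − 0)/3 = -4/13
Digits: (0, 1, 2, 2, 0).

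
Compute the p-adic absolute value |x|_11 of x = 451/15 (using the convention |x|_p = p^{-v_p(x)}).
|451/15|_11 = 1/11

Step 1 — compute v_11(x) by factoring powers of 11 out of the numerator and denominator: v_11(451/15) = 1. Step 2 — apply |x|_p = p^{-v_p(x)} = 11^{-1} = 1/11.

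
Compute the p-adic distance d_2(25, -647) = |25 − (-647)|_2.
d_2(25, -647) = 1/32

Step 1 — x − y = 25 − (-647) = 672. Step 2 — v_2(672) = 5 (factor: 672 = (2^5 · 21); the sign does not affect v_p). Step 3 — |x − y|_2 = 2^{-5} = 1/32.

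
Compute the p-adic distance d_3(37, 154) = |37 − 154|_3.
d_3(37, 154) = 1/9

Step 1 — x − y = 37 − 154 = -117. Step 2 — v_3(-117) = 2 (factor: -117 = −(3^2 · 13); the sign does not affect v_p). Step 3 — |x − y|_3 = 3^{-2} = 1/9.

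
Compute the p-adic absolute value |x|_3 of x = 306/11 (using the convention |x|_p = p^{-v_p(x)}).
|306/11|_3 = 1/9

Step 1 — compute v_3(x) by factoring powers of 3 out of the numerator and denominator: v_3(306/11) = 2. Step 2 — apply |x|_p = p^{-v_p(x)} = 3^{-2} = 1/9.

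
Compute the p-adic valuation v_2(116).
v_2(116) = 2

v_2(n) is the largest exponent k such that 2^k divides n. Factor out: 116 = 2^2 · 29. (Sign doesn't affect v_p.) So v_2(116) = 2.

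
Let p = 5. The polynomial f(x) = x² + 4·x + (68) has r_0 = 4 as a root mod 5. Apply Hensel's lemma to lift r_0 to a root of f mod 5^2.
r_1 = 4 (mod 25)

Hensel: r_{i+1} = r_i − f(r_i)·(f′(r_i))^{-1} mod 5^{i+2}, f′(x) = 2x + 4. Iterate:
  r_0 = 4 (mod 5)
  r_1 = 4 (mod 25)
Final: r = 4 satisfies f(r) ≡ 0 mod 5^2.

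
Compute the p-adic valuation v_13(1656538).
v_13(1656538) = 4

v_13(n) is the largest exponent k such that 13^k divides n. Factor out: 1656538 = 13^4 · 58. (Sign doesn't affect v_p.) So v_13(1656538) = 4.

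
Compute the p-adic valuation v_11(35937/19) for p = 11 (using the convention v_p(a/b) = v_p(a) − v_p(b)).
v_11(35937/19) = 3

Factor powers of 11 from the numerator and denominator of the reduced fraction: 35937 = 11^3 · 27 and 19 = 11^0 · 19. Apply v_p(a/b) = v_p(a) − v_p(b): v_11(35937/19) = 3 − 0 = 3.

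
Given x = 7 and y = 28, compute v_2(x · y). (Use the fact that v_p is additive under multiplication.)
v_2(196) = 2

v_p(x) = 0 (factor: 7 = 2^0 · 7); v_p(y) = 2 (factor: 28 = 2^2 · 7). Additivity: v_p(xy) = v_p(x) + v_p(y) = 0 + 2 = 2. (Direct check: xy = 196 = 2^2 · (49).)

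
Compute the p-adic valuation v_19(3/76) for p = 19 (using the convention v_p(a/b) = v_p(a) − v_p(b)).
v_19(3/76) = -1

Factor powers of 19 from the numerator and denominator of the reduced fraction: 3 = 19^0 · 3 and 76 = 19^1 · 4. Apply v_p(a/b) = v_p(a) − v_p(b): v_19(3/76) = 0 − 1 = -1.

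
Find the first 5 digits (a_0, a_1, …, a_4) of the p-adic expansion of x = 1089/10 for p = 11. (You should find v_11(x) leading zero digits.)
(a_0, …, a_4) = (0, 0, 2, 1, 1)

v_11(1089/10) = 2, so a_0 = ... = a_1 = 0. Factor out: x = 11^2 · u with u = 9/10 a unit in ℤ_11. Expand u iteratively via a_{v+i} = u_i mod 11, u_{i+1} = (u_i − a_{v+i})/11:
  u_0 = 9/10;  a_2 = 2;  u_1 = (u_0 − 2)/11 = -1/10
  u_1 = -1/10;  a_3 = 1;  u_2 = (u_1 − 1)/11 = -1/10
  u_2 = -1/10;  a_4 = 1;  u_3 = (u_2 − 1)/11 = -1/10
Digits: (0, 0, 2, 1, 1).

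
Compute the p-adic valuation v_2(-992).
v_2(-992) = 5

v_2(n) is the largest exponent k such that 2^k divides n. Factor out: -992 = -2^5 · 31. (Sign doesn't affect v_p.) So v_2(-992) = 5.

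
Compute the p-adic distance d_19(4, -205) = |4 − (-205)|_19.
d_19(4, -205) = 1/19

Step 1 — x − y = 4 − (-205) = 209. Step 2 — v_19(209) = 1 (factor: 209 = (19^1 · 11); the sign does not affect v_p). Step 3 — |x − y|_19 = 19^{-1} = 1/19.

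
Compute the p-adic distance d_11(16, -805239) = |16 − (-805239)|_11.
d_11(16, -805239) = 1/161051

Step 1 — x − y = 16 − (-805239) = 805255. Step 2 — v_11(805255) = 5 (factor: 805255 = (11^5 · 5); the sign does not affect v_p). Step 3 — |x − y|_11 = 11^{-5} = 1/161051.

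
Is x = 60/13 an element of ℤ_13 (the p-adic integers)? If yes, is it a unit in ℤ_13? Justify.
x ∉ ℤ_13 (v_13(x) = -1 < 0)

ℤ_13 = {x ∈ ℚ_13 : v_13(x) ≥ 0} and ℤ_13^× = {x ∈ ℤ_13 : v_13(x) = 0}. Here v_13(60/13) = v_13(num) − v_13(den) = -1; compare against these criteria.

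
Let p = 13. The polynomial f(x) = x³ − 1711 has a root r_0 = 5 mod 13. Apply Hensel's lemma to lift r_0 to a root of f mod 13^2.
r_1 = 96 (mod 169)

Hensel: r_{i+1} = r_i − f(r_i)/f′(r_i) mod 13^{i+2}, where f′(x) = 3x². Iterate:
  r_0 = 5 (mod 13)
  r_1 = 96 (mod 169)
Final: r = 96 with f(r) ≡ 0 mod 13^2.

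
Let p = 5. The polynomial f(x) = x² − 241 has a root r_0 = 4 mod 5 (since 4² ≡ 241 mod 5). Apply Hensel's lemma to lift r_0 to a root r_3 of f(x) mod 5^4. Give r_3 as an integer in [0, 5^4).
r_3 = 579 (mod 625)

Hensel's recurrence: r_{i+1} = r_i − f(r_i)·(f′(r_i))^{-1} mod 5^{i+2}, with f′(x) = 2x. Iterate:
  r_0 = 4 (mod 5)
  r_1 = 4 (mod 25)
  r_2 = 79 (mod 125)
  r_3 = 579 (mod 625)
Final: r_3 = 579, and one checks f(r_3) ≡ 0 mod 5^4.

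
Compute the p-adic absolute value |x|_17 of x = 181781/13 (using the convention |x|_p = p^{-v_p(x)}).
|181781/13|_17 = 1/4913

Step 1 — compute v_17(x) by factoring powers of 17 out of the numerator and denominator: v_17(181781/13) = 3. Step 2 — apply |x|_p = p^{-v_p(x)} = 17^{-3} = 1/4913.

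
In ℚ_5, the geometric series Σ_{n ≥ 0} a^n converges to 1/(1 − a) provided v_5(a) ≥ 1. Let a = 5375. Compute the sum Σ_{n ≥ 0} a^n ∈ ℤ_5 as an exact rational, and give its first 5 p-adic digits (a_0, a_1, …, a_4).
Σ a^n = 1/(1 − a) = -1/5374;  first 5 digits = (1, 0, 0, 3, 3)

v_5(a) = 3 ≥ 1, so the series converges in ℤ_5 to 1/(1 − a) = 1/(1 − 5375) = -1/5374. Expand this rational in ℤ_5: compute digits iteratively via d_i = x_i mod 5, x_{i+1} = (x_i − d_i)/5. The first 5 digits are (1, 0, 0, 3, 3).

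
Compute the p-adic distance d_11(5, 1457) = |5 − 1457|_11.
d_11(5, 1457) = 1/121

Step 1 — x − y = 5 − 1457 = -1452. Step 2 — v_11(-1452) = 2 (factor: -1452 = −(11^2 · 12); the sign does not affect v_p). Step 3 — |x − y|_11 = 11^{-2} = 1/121.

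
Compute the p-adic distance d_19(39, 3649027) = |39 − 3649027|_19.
d_19(39, 3649027) = 1/130321

Step 1 — x − y = 39 − 3649027 = -3648988. Step 2 — v_19(-3648988) = 4 (factor: -3648988 = −(19^4 · 28); the sign does not affect v_p). Step 3 — |x − y|_19 = 19^{-4} = 1/130321.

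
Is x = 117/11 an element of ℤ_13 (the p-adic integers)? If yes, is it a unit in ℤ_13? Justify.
x ∈ ℤ_13 but not a unit; v_13(x) = 1 > 0

ℤ_13 = {x ∈ ℚ_13 : v_13(x) ≥ 0} and ℤ_13^× = {x ∈ ℤ_13 : v_13(x) = 0}. Here v_13(117/11) = v_13(num) − v_13(den) = 1; compare against these criteria.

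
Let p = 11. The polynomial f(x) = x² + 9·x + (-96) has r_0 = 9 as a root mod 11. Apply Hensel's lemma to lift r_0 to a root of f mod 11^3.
r_2 = 988 (mod 1331)

Hensel: r_{i+1} = r_i − f(r_i)·(f′(r_i))^{-1} mod 11^{i+2}, f′(x) = 2x + 9. Iterate:
  r_0 = 9 (mod 11)
  r_1 = 20 (mod 121)
  r_2 = 988 (mod 1331)
Final: r = 988 satisfies f(r) ≡ 0 mod 11^3.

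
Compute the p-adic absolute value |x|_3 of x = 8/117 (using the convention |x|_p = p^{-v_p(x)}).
|8/117|_3 = 9

Step 1 — compute v_3(x) by factoring powers of 3 out of the numerator and denominator: v_3(8/117) = -2. Step 2 — apply |x|_p = p^{-v_p(x)} = 3^{2} = 9.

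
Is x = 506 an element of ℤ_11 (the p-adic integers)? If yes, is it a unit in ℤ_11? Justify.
x ∈ ℤ_11 but not a unit; v_11(x) = 1 > 0

ℤ_11 = {x ∈ ℚ_11 : v_11(x) ≥ 0} and ℤ_11^× = {x ∈ ℤ_11 : v_11(x) = 0}. Here v_11(506) = v_11(num) − v_11(den) = 1; compare against these criteria.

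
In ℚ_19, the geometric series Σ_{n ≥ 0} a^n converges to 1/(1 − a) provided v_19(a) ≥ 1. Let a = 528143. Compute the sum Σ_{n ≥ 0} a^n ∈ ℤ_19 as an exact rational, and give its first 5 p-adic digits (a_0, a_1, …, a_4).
Σ a^n = 1/(1 − a) = -1/528142;  first 5 digits = (1, 0, 0, 1, 4)

v_19(a) = 3 ≥ 1, so the series converges in ℤ_19 to 1/(1 − a) = 1/(1 − 528143) = -1/528142. Expand this rational in ℤ_19: compute digits iteratively via d_i = x_i mod 19, x_{i+1} = (x_i − d_i)/19. The first 5 digits are (1, 0, 0, 1, 4).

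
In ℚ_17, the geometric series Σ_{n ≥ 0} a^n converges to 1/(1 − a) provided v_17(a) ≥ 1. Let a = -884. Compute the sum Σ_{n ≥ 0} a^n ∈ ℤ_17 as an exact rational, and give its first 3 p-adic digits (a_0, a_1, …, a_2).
Σ a^n = 1/(1 − a) = 1/885;  first 3 digits = (1, 16, 14)

v_17(a) = 1 ≥ 1, so the series converges in ℤ_17 to 1/(1 − a) = 1/(1 − (-884)) = 1/885. Expand this rational in ℤ_17: compute digits iteratively via d_i = x_i mod 17, x_{i+1} = (x_i − d_i)/17. The first 3 digits are (1, 16, 14).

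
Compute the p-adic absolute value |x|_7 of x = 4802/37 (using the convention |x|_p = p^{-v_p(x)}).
|4802/37|_7 = 1/2401

Step 1 — compute v_7(x) by factoring powers of 7 out of the numerator and denominator: v_7(4802/37) = 4. Step 2 — apply |x|_p = p^{-v_p(x)} = 7^{-4} = 1/2401.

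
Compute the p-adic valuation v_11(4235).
v_11(4235) = 2

v_11(n) is the largest exponent k such that 11^k divides n. Factor out: 4235 = 11^2 · 35. (Sign doesn't affect v_p.) So v_11(4235) = 2.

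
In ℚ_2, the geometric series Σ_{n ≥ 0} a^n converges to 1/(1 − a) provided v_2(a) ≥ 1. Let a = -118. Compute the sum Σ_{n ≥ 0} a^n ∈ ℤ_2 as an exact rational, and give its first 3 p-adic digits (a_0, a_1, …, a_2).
Σ a^n = 1/(1 − a) = 1/119;  first 3 digits = (1, 1, 1)

v_2(a) = 1 ≥ 1, so the series converges in ℤ_2 to 1/(1 − a) = 1/(1 − (-118)) = 1/119. Expand this rational in ℤ_2: compute digits iteratively via d_i = x_i mod 2, x_{i+1} = (x_i − d_i)/2. The first 3 digits are (1, 1, 1).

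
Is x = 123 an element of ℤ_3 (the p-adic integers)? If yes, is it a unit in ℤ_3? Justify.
x ∈ ℤ_3 but not a unit; v_3(x) = 1 > 0

ℤ_3 = {x ∈ ℚ_3 : v_3(x) ≥ 0} and ℤ_3^× = {x ∈ ℤ_3 : v_3(x) = 0}. Here v_3(123) = v_3(num) − v_3(den) = 1; compare against these criteria.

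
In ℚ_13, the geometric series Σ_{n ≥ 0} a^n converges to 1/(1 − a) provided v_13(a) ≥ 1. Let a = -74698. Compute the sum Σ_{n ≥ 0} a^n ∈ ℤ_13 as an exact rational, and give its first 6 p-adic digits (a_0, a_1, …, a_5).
Σ a^n = 1/(1 − a) = 1/74699;  first 6 digits = (1, 0, 0, 5, 10, 12)

v_13(a) = 3 ≥ 1, so the series converges in ℤ_13 to 1/(1 − a) = 1/(1 − (-74698)) = 1/74699. Expand this rational in ℤ_13: compute digits iteratively via d_i = x_i mod 13, x_{i+1} = (x_i − d_i)/13. The first 6 digits are (1, 0, 0, 5, 10, 12).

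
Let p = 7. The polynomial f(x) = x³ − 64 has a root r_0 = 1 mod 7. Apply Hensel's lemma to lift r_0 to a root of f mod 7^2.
r_1 = 22 (mod 49)

Hensel: r_{i+1} = r_i − f(r_i)/f′(r_i) mod 7^{i+2}, where f′(x) = 3x². Iterate:
  r_0 = 1 (mod 7)
  r_1 = 22 (mod 49)
Final: r = 22 with f(r) ≡ 0 mod 7^2.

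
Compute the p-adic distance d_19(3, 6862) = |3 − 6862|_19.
d_19(3, 6862) = 1/6859

Step 1 — x − y = 3 − 6862 = -6859. Step 2 — v_19(-6859) = 3 (factor: -6859 = −(19^3 · 1); the sign does not affect v_p). Step 3 — |x − y|_19 = 19^{-3} = 1/6859.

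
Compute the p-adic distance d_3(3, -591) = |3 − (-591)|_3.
d_3(3, -591) = 1/27

Step 1 — x − y = 3 − (-591) = 594. Step 2 — v_3(594) = 3 (factor: 594 = (3^3 · 22); the sign does not affect v_p). Step 3 — |x − y|_3 = 3^{-3} = 1/27.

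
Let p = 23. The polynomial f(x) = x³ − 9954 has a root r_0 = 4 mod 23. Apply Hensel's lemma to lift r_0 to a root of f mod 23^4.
r_3 = 113923 (mod 279841)

Hensel: r_{i+1} = r_i − f(r_i)/f′(r_i) mod 23^{i+2}, where f′(x) = 3x². Iterate:
  r_0 = 4 (mod 23)
  r_1 = 188 (mod 529)
  r_2 = 4420 (mod 12167)
  r_3 = 113923 (mod 279841)
Final: r = 113923 with f(r) ≡ 0 mod 23^4.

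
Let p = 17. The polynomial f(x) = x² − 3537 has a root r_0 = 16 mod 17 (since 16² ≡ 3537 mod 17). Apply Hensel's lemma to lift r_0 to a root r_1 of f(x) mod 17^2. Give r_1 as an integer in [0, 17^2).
r_1 = 254 (mod 289)

Hensel's recurrence: r_{i+1} = r_i − f(r_i)·(f′(r_i))^{-1} mod 17^{i+2}, with f′(x) = 2x. Iterate:
  r_0 = 16 (mod 17)
  r_1 = 254 (mod 289)
Final: r_1 = 254, and one checks f(r_1) ≡ 0 mod 17^2.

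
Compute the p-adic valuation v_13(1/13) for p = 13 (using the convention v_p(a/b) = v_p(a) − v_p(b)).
v_13(1/13) = -1

Factor powers of 13 from the numerator and denominator of the reduced fraction: 1 = 13^0 · 1 and 13 = 13^1 · 1. Apply v_p(a/b) = v_p(a) − v_p(b): v_13(1/13) = 0 − 1 = -1.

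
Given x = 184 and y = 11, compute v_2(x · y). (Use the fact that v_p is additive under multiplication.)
v_2(2024) = 3

v_p(x) = 3 (factor: 184 = 2^3 · 23); v_p(y) = 0 (factor: 11 = 2^0 · 11). Additivity: v_p(xy) = v_p(x) + v_p(y) = 3 + 0 = 3. (Direct check: xy = 2024 = 2^3 · (253).)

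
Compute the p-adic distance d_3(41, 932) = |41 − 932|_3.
d_3(41, 932) = 1/81

Step 1 — x − y = 41 − 932 = -891. Step 2 — v_3(-891) = 4 (factor: -891 = −(3^4 · 11); the sign does not affect v_p). Step 3 — |x − y|_3 = 3^{-4} = 1/81.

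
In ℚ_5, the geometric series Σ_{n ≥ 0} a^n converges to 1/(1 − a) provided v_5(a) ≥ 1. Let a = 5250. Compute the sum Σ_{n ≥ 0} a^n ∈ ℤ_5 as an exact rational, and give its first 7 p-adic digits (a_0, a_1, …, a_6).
Σ a^n = 1/(1 − a) = -1/5249;  first 7 digits = (1, 0, 0, 2, 3, 1, 4)

v_5(a) = 3 ≥ 1, so the series converges in ℤ_5 to 1/(1 − a) = 1/(1 − 5250) = -1/5249. Expand this rational in ℤ_5: compute digits iteratively via d_i = x_i mod 5, x_{i+1} = (x_i − d_i)/5. The first 7 digits are (1, 0, 0, 2, 3, 1, 4).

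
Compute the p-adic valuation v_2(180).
v_2(180) = 2

v_2(n) is the largest exponent k such that 2^k divides n. Factor out: 180 = 2^2 · 45. (Sign doesn't affect v_p.) So v_2(180) = 2.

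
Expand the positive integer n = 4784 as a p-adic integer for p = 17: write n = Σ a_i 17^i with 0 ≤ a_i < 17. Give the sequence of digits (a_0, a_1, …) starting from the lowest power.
(a_0, a_1, …) = (7, 9, 16)

Repeated division by 17 gives the digits low-to-high: 4784 = 7 + 9·17^1 + 16·17^2. Digit sequence: (7, 9, 16).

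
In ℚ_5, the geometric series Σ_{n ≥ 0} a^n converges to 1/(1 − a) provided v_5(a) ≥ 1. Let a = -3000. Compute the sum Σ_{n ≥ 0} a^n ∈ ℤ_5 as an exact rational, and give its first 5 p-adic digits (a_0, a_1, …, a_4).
Σ a^n = 1/(1 − a) = 1/3001;  first 5 digits = (1, 0, 0, 1, 0)

v_5(a) = 3 ≥ 1, so the series converges in ℤ_5 to 1/(1 − a) = 1/(1 − (-3000)) = 1/3001. Expand this rational in ℤ_5: compute digits iteratively via d_i = x_i mod 5, x_{i+1} = (x_i − d_i)/5. The first 5 digits are (1, 0, 0, 1, 0).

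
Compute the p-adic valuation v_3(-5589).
v_3(-5589) = 5

v_3(n) is the largest exponent k such that 3^k divides n. Factor out: -5589 = -3^5 · 23. (Sign doesn't affect v_p.) So v_3(-5589) = 5.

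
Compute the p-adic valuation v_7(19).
v_7(19) = 0

v_7(n) is the largest exponent k such that 7^k divides n. Factor out: 19 = 7^0 · 19. (Sign doesn't affect v_p.) So v_7(19) = 0.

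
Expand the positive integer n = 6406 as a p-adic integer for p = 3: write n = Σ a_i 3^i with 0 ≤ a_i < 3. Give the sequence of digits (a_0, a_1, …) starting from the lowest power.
(a_0, a_1, …) = (1, 2, 0, 0, 1, 2, 2, 2)

Repeated division by 3 gives the digits low-to-high: 6406 = 1 + 2·3^1 + 1·3^4 + 2·3^5 + 2·3^6 + 2·3^7. Digit sequence: (1, 2, 0, 0, 1, 2, 2, 2).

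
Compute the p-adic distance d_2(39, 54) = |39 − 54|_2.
d_2(39, 54) = 1

Step 1 — x − y = 39 − 54 = -15. Step 2 — v_2(-15) = 0 (factor: -15 = −(2^0 · 15); the sign does not affect v_p). Step 3 — |x − y|_2 = 2^{0} = 1.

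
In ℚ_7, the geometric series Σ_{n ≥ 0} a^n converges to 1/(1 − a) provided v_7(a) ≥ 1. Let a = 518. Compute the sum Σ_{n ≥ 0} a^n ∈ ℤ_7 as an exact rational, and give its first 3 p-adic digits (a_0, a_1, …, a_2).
Σ a^n = 1/(1 − a) = -1/517;  first 3 digits = (1, 4, 5)

v_7(a) = 1 ≥ 1, so the series converges in ℤ_7 to 1/(1 − a) = 1/(1 − 518) = -1/517. Expand this rational in ℤ_7: compute digits iteratively via d_i = x_i mod 7, x_{i+1} = (x_i − d_i)/7. The first 3 digits are (1, 4, 5).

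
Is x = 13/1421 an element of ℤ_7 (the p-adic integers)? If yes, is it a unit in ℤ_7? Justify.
x ∉ ℤ_7 (v_7(x) = -2 < 0)

ℤ_7 = {x ∈ ℚ_7 : v_7(x) ≥ 0} and ℤ_7^× = {x ∈ ℤ_7 : v_7(x) = 0}. Here v_7(13/1421) = v_7(num) − v_7(den) = -2; compare against these criteria.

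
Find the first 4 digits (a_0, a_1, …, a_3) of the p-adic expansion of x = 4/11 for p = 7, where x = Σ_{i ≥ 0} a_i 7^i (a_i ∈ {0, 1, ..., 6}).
(a_0, …, a_3) = (1, 5, 5, 3)

v_7(4/11) = 0 (numerator and denominator both coprime to 7), so x ∈ ℤ_7^×. Compute digits iteratively via a_i = x_i mod 7, x_{i+1} = (x_i − a_i)/7, with x_0 = x:
  x_0 = 4/11;  a_0 = 1;  x_1 = (x_0 − 1)/7 = -1/11
  x_1 = -1/11;  a_1 = 5;  x_2 = (x_1 − 5)/7 = -8/11
  x_2 = -8/11;  a_2 = 5;  x_3 = (x_2 − 5)/7 = -9/11
  x_3 = -9/11;  a_3 = 3;  x_4 = (x_3 − 3)/7 = -6/11
Digits: (1, 5, 5, 3).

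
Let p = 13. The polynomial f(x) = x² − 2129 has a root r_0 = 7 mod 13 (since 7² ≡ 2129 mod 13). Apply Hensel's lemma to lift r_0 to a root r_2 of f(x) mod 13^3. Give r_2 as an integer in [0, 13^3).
r_2 = 904 (mod 2197)

Hensel's recurrence: r_{i+1} = r_i − f(r_i)·(f′(r_i))^{-1} mod 13^{i+2}, with f′(x) = 2x. Iterate:
  r_0 = 7 (mod 13)
  r_1 = 59 (mod 169)
  r_2 = 904 (mod 2197)
Final: r_2 = 904, and one checks f(r_2) ≡ 0 mod 13^3.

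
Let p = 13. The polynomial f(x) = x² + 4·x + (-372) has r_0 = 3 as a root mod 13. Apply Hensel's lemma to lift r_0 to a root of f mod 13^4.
r_3 = 19321 (mod 28561)

Hensel: r_{i+1} = r_i − f(r_i)·(f′(r_i))^{-1} mod 13^{i+2}, f′(x) = 2x + 4. Iterate:
  r_0 = 3 (mod 13)
  r_1 = 55 (mod 169)
  r_2 = 1745 (mod 2197)
  r_3 = 19321 (mod 28561)
Final: r = 19321 satisfies f(r) ≡ 0 mod 13^4.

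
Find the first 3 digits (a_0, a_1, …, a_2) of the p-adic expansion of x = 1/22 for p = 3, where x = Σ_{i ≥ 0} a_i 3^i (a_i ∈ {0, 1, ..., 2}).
(a_0, …, a_2) = (1, 2, 1)

v_3(1/22) = 0 (numerator and denominator both coprime to 3), so x ∈ ℤ_3^×. Compute digits iteratively via a_i = x_i mod 3, x_{i+1} = (x_i − a_i)/3, with x_0 = x:
  x_0 = 1/22;  a_0 = 1;  x_1 = (x_0 − 1)/3 = -7/22
  x_1 = -7/22;  a_1 = 2;  x_2 = (x_1 − 2)/3 = -17/22
  x_2 = -17/22;  a_2 = 1;  x_3 = (x_2 − 1)/3 = -13/22
Digits: (1, 2, 1).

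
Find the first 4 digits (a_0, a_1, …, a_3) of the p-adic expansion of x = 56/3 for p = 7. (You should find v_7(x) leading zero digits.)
(a_0, …, a_3) = (0, 5, 2, 2)

v_7(56/3) = 1, so a_0 = ... = a_0 = 0. Factor out: x = 7^1 · u with u = 8/3 a unit in ℤ_7. Expand u iteratively via a_{v+i} = u_i mod 7, u_{i+1} = (u_i − a_{v+i})/7:
  u_0 = 8/3;  a_1 = 5;  u_1 = (u_0 − 5)/7 = -1/3
  u_1 = -1/3;  a_2 = 2;  u_2 = (u_1 − 2)/7 = -1/3
  u_2 = -1/3;  a_3 = 2;  u_3 = (u_2 − 2)/7 = -1/3
Digits: (0, 5, 2, 2).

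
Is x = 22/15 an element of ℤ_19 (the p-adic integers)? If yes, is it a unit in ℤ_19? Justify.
x ∈ ℤ_19^× (unit); v_19(x) = 0

ℤ_19 = {x ∈ ℚ_19 : v_19(x) ≥ 0} and ℤ_19^× = {x ∈ ℤ_19 : v_19(x) = 0}. Here v_19(22/15) = v_19(num) − v_19(den) = 0; compare against these criteria.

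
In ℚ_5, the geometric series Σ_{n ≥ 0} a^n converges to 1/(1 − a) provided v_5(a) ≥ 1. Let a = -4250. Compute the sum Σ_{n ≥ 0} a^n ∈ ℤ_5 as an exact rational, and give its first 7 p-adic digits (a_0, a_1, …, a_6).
Σ a^n = 1/(1 − a) = 1/4251;  first 7 digits = (1, 0, 0, 1, 3, 3, 0)

v_5(a) = 3 ≥ 1, so the series converges in ℤ_5 to 1/(1 − a) = 1/(1 − (-4250)) = 1/4251. Expand this rational in ℤ_5: compute digits iteratively via d_i = x_i mod 5, x_{i+1} = (x_i − d_i)/5. The first 7 digits are (1, 0, 0, 1, 3, 3, 0).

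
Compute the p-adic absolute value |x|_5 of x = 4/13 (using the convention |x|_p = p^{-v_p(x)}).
|4/13|_5 = 1

Step 1 — compute v_5(x) by factoring powers of 5 out of the numerator and denominator: v_5(4/13) = 0. Step 2 — apply |x|_p = p^{-v_p(x)} = 5^{0} = 1.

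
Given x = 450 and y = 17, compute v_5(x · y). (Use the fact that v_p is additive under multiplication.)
v_5(7650) = 2

v_p(x) = 2 (factor: 450 = 5^2 · 18); v_p(y) = 0 (factor: 17 = 5^0 · 17). Additivity: v_p(xy) = v_p(x) + v_p(y) = 2 + 0 = 2. (Direct check: xy = 7650 = 5^2 · (306).)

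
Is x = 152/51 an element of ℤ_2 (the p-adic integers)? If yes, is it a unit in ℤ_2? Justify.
x ∈ ℤ_2 but not a unit; v_2(x) = 3 > 0

ℤ_2 = {x ∈ ℚ_2 : v_2(x) ≥ 0} and ℤ_2^× = {x ∈ ℤ_2 : v_2(x) = 0}. Here v_2(152/51) = v_2(num) − v_2(den) = 3; compare against these criteria.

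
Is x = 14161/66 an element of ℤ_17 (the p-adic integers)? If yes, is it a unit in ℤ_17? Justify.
x ∈ ℤ_17 but not a unit; v_17(x) = 2 > 0

ℤ_17 = {x ∈ ℚ_17 : v_17(x) ≥ 0} and ℤ_17^× = {x ∈ ℤ_17 : v_17(x) = 0}. Here v_17(14161/66) = v_17(num) − v_17(den) = 2; compare against these criteria.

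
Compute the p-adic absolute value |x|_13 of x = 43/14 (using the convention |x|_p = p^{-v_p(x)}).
|43/14|_13 = 1

Step 1 — compute v_13(x) by factoring powers of 13 out of the numerator and denominator: v_13(43/14) = 0. Step 2 — apply |x|_p = p^{-v_p(x)} = 13^{0} = 1.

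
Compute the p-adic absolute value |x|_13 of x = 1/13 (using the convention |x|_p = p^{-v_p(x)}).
|1/13|_13 = 13

Step 1 — compute v_13(x) by factoring powers of 13 out of the numerator and denominator: v_13(1/13) = -1. Step 2 — apply |x|_p = p^{-v_p(x)} = 13^{1} = 13.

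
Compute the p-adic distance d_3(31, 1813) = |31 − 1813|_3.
d_3(31, 1813) = 1/81

Step 1 — x − y = 31 − 1813 = -1782. Step 2 — v_3(-1782) = 4 (factor: -1782 = −(3^4 · 22); the sign does not affect v_p). Step 3 — |x − y|_3 = 3^{-4} = 1/81.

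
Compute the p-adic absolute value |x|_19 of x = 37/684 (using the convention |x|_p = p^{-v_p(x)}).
|37/684|_19 = 19

Step 1 — compute v_19(x) by factoring powers of 19 out of the numerator and denominator: v_19(37/684) = -1. Step 2 — apply |x|_p = p^{-v_p(x)} = 19^{1} = 19.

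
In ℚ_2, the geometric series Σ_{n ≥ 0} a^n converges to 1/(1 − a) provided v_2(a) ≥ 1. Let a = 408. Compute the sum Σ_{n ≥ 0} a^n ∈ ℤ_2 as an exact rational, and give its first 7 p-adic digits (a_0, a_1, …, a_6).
Σ a^n = 1/(1 − a) = -1/407;  first 7 digits = (1, 0, 0, 1, 1, 0, 1)

v_2(a) = 3 ≥ 1, so the series converges in ℤ_2 to 1/(1 − a) = 1/(1 − 408) = -1/407. Expand this rational in ℤ_2: compute digits iteratively via d_i = x_i mod 2, x_{i+1} = (x_i − d_i)/2. The first 7 digits are (1, 0, 0, 1, 1, 0, 1).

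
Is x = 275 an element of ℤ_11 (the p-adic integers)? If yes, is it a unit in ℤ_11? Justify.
x ∈ ℤ_11 but not a unit; v_11(x) = 1 > 0

ℤ_11 = {x ∈ ℚ_11 : v_11(x) ≥ 0} and ℤ_11^× = {x ∈ ℤ_11 : v_11(x) = 0}. Here v_11(275) = v_11(num) − v_11(den) = 1; compare against these criteria.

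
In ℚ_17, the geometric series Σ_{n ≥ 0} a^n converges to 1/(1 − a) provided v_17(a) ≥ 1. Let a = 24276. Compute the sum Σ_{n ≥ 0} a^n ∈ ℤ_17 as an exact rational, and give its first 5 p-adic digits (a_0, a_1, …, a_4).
Σ a^n = 1/(1 − a) = -1/24275;  first 5 digits = (1, 0, 16, 4, 1)

v_17(a) = 2 ≥ 1, so the series converges in ℤ_17 to 1/(1 − a) = 1/(1 − 24276) = -1/24275. Expand this rational in ℤ_17: compute digits iteratively via d_i = x_i mod 17, x_{i+1} = (x_i − d_i)/17. The first 5 digits are (1, 0, 16, 4, 1).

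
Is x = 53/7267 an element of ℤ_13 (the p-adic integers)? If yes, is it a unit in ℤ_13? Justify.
x ∉ ℤ_13 (v_13(x) = -2 < 0)

ℤ_13 = {x ∈ ℚ_13 : v_13(x) ≥ 0} and ℤ_13^× = {x ∈ ℤ_13 : v_13(x) = 0}. Here v_13(53/7267) = v_13(num) − v_13(den) = -2; compare against these criteria.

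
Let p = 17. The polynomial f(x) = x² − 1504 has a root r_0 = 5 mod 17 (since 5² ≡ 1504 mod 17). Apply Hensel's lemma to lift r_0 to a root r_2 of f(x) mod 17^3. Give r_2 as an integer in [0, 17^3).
r_2 = 702 (mod 4913)

Hensel's recurrence: r_{i+1} = r_i − f(r_i)·(f′(r_i))^{-1} mod 17^{i+2}, with f′(x) = 2x. Iterate:
  r_0 = 5 (mod 17)
  r_1 = 124 (mod 289)
  r_2 = 702 (mod 4913)
Final: r_2 = 702, and one checks f(r_2) ≡ 0 mod 17^3.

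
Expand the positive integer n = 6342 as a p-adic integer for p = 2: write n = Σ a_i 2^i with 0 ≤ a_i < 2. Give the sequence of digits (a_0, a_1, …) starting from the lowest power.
(a_0, a_1, …) = (0, 1, 1, 0, 0, 0, 1, 1, 0, 0, 0, 1, 1)

Repeated division by 2 gives the digits low-to-high: 6342 = 1·2^1 + 1·2^2 + 1·2^6 + 1·2^7 + 1·2^11 + 1·2^12. Digit sequence: (0, 1, 1, 0, 0, 0, 1, 1, 0, 0, 0, 1, 1).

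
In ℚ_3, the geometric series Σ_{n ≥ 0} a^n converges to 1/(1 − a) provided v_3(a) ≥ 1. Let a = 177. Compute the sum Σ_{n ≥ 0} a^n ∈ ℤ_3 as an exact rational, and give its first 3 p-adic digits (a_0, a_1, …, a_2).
Σ a^n = 1/(1 − a) = -1/176;  first 3 digits = (1, 2, 2)

v_3(a) = 1 ≥ 1, so the series converges in ℤ_3 to 1/(1 − a) = 1/(1 − 177) = -1/176. Expand this rational in ℤ_3: compute digits iteratively via d_i = x_i mod 3, x_{i+1} = (x_i − d_i)/3. The first 3 digits are (1, 2, 2).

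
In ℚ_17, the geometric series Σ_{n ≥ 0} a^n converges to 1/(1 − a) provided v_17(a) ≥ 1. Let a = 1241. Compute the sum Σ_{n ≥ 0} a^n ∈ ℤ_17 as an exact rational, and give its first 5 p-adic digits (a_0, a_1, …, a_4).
Σ a^n = 1/(1 − a) = -1/1240;  first 5 digits = (1, 5, 12, 13, 15)

v_17(a) = 1 ≥ 1, so the series converges in ℤ_17 to 1/(1 − a) = 1/(1 − 1241) = -1/1240. Expand this rational in ℤ_17: compute digits iteratively via d_i = x_i mod 17, x_{i+1} = (x_i − d_i)/17. The first 5 digits are (1, 5, 12, 13, 15).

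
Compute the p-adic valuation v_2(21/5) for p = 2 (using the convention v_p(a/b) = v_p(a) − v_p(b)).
v_2(21/5) = 0

Factor powers of 2 from the numerator and denominator of the reduced fraction: 21 = 2^0 · 21 and 5 = 2^0 · 5. Apply v_p(a/b) = v_p(a) − v_p(b): v_2(21/5) = 0 − 0 = 0.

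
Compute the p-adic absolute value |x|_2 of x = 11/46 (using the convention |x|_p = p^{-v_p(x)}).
|11/46|_2 = 2

Step 1 — compute v_2(x) by factoring powers of 2 out of the numerator and denominator: v_2(11/46) = -1. Step 2 — apply |x|_p = p^{-v_p(x)} = 2^{1} = 2.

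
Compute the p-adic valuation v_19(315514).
v_19(315514) = 3

v_19(n) is the largest exponent k such that 19^k divides n. Factor out: 315514 = 19^3 · 46. (Sign doesn't affect v_p.) So v_19(315514) = 3.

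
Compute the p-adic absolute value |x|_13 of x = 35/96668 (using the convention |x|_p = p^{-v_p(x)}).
|35/96668|_13 = 2197

Step 1 — compute v_13(x) by factoring powers of 13 out of the numerator and denominator: v_13(35/96668) = -3. Step 2 — apply |x|_p = p^{-v_p(x)} = 13^{3} = 2197.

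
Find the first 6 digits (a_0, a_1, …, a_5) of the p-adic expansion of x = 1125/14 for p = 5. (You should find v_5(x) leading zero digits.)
(a_0, …, a_5) = (0, 0, 0, 1, 1, 3)

v_5(1125/14) = 3, so a_0 = ... = a_2 = 0. Factor out: x = 5^3 · u with u = 9/14 a unit in ℤ_5. Expand u iteratively via a_{v+i} = u_i mod 5, u_{i+1} = (u_i − a_{v+i})/5:
  u_0 = 9/14;  a_3 = 1;  u_1 = (u_0 − 1)/5 = -1/14
  u_1 = -1/14;  a_4 = 1;  u_2 = (u_1 − 1)/5 = -3/14
  u_2 = -3/14;  a_5 = 3;  u_3 = (u_2 − 3)/5 = -9/14
Digits: (0, 0, 0, 1, 1, 3).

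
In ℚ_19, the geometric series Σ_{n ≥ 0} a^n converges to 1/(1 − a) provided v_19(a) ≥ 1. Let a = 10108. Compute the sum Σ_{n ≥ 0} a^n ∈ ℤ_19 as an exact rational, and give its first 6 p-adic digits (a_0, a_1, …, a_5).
Σ a^n = 1/(1 − a) = -1/10107;  first 6 digits = (1, 0, 9, 1, 5, 3)

v_19(a) = 2 ≥ 1, so the series converges in ℤ_19 to 1/(1 − a) = 1/(1 − 10108) = -1/10107. Expand this rational in ℤ_19: compute digits iteratively via d_i = x_i mod 19, x_{i+1} = (x_i − d_i)/19. The first 6 digits are (1, 0, 9, 1, 5, 3).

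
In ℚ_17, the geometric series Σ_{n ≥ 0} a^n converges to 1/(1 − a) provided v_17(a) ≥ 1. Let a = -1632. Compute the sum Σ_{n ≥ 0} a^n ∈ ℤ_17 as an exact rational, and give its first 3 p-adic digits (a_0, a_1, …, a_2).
Σ a^n = 1/(1 − a) = 1/1633;  first 3 digits = (1, 6, 13)

v_17(a) = 1 ≥ 1, so the series converges in ℤ_17 to 1/(1 − a) = 1/(1 − (-1632)) = 1/1633. Expand this rational in ℤ_17: compute digits iteratively via d_i = x_i mod 17, x_{i+1} = (x_i − d_i)/17. The first 3 digits are (1, 6, 13).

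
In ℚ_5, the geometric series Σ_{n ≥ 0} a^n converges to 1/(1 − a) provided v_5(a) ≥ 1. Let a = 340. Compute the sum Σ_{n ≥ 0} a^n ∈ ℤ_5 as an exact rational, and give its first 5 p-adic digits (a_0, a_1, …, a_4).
Σ a^n = 1/(1 − a) = -1/339;  first 5 digits = (1, 3, 2, 4, 2)

v_5(a) = 1 ≥ 1, so the series converges in ℤ_5 to 1/(1 − a) = 1/(1 − 340) = -1/339. Expand this rational in ℤ_5: compute digits iteratively via d_i = x_i mod 5, x_{i+1} = (x_i − d_i)/5. The first 5 digits are (1, 3, 2, 4, 2).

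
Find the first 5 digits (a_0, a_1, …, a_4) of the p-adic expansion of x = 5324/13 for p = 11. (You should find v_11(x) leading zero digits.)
(a_0, …, a_4) = (0, 0, 0, 2, 10)

v_11(5324/13) = 3, so a_0 = ... = a_2 = 0. Factor out: x = 11^3 · u with u = 4/13 a unit in ℤ_11. Expand u iteratively via a_{v+i} = u_i mod 11, u_{i+1} = (u_i − a_{v+i})/11:
  u_0 = 4/13;  a_3 = 2;  u_1 = (u_0 − 2)/11 = -2/13
  u_1 = -2/13;  a_4 = 10;  u_2 = (u_1 − 10)/11 = -12/13
Digits: (0, 0, 0, 2, 10).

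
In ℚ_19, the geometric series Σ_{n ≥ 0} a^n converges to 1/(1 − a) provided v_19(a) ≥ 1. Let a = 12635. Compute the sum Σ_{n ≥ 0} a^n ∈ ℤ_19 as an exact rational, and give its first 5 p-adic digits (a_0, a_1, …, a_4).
Σ a^n = 1/(1 − a) = -1/12634;  first 5 digits = (1, 0, 16, 1, 9)

v_19(a) = 2 ≥ 1, so the series converges in ℤ_19 to 1/(1 − a) = 1/(1 − 12635) = -1/12634. Expand this rational in ℤ_19: compute digits iteratively via d_i = x_i mod 19, x_{i+1} = (x_i − d_i)/19. The first 5 digits are (1, 0, 16, 1, 9).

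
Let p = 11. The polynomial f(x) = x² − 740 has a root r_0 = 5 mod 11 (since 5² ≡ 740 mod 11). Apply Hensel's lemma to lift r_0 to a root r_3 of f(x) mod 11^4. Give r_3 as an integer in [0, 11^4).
r_3 = 12842 (mod 14641)

Hensel's recurrence: r_{i+1} = r_i − f(r_i)·(f′(r_i))^{-1} mod 11^{i+2}, with f′(x) = 2x. Iterate:
  r_0 = 5 (mod 11)
  r_1 = 16 (mod 121)
  r_2 = 863 (mod 1331)
  r_3 = 12842 (mod 14641)
Final: r_3 = 12842, and one checks f(r_3) ≡ 0 mod 11^4.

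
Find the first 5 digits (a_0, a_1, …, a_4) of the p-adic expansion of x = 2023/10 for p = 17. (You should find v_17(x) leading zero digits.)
(a_0, …, a_4) = (0, 0, 16, 11, 1)

v_17(2023/10) = 2, so a_0 = ... = a_1 = 0. Factor out: x = 17^2 · u with u = 7/10 a unit in ℤ_17. Expand u iteratively via a_{v+i} = u_i mod 17, u_{i+1} = (u_i − a_{v+i})/17:
  u_0 = 7/10;  a_2 = 16;  u_1 = (u_0 − 16)/17 = -9/10
  u_1 = -9/10;  a_3 = 11;  u_2 = (u_1 − 11)/17 = -7/10
  u_2 = -7/10;  a_4 = 1;  u_3 = (u_2 − 1)/17 = -1/10
Digits: (0, 0, 16, 11, 1).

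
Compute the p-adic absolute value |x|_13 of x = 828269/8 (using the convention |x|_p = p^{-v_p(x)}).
|828269/8|_13 = 1/28561

Step 1 — compute v_13(x) by factoring powers of 13 out of the numerator and denominator: v_13(828269/8) = 4. Step 2 — apply |x|_p = p^{-v_p(x)} = 13^{-4} = 1/28561.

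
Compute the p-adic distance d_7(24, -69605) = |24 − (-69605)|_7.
d_7(24, -69605) = 1/2401

Step 1 — x − y = 24 − (-69605) = 69629. Step 2 — v_7(69629) = 4 (factor: 69629 = (7^4 · 29); the sign does not affect v_p). Step 3 — |x − y|_7 = 7^{-4} = 1/2401.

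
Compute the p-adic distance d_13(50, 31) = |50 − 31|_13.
d_13(50, 31) = 1

Step 1 — x − y = 50 − 31 = 19. Step 2 — v_13(19) = 0 (factor: 19 = (13^0 · 19); the sign does not affect v_p). Step 3 — |x − y|_13 = 13^{0} = 1.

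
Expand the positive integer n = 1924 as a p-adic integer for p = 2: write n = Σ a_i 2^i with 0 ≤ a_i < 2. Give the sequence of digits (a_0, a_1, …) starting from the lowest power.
(a_0, a_1, …) = (0, 0, 1, 0, 0, 0, 0, 1, 1, 1, 1)

Repeated division by 2 gives the digits low-to-high: 1924 = 1·2^2 + 1·2^7 + 1·2^8 + 1·2^9 + 1·2^10. Digit sequence: (0, 0, 1, 0, 0, 0, 0, 1, 1, 1, 1).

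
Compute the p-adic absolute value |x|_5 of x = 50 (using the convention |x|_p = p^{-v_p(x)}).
|50|_5 = 1/25

Step 1 — compute v_5(x) by factoring powers of 5 out of the numerator and denominator: v_5(50) = 2. Step 2 — apply |x|_p = p^{-v_p(x)} = 5^{-2} = 1/25.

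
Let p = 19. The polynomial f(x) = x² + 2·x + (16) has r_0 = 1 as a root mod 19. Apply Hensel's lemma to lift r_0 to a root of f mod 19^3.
r_2 = 4599 (mod 6859)

Hensel: r_{i+1} = r_i − f(r_i)·(f′(r_i))^{-1} mod 19^{i+2}, f′(x) = 2x + 2. Iterate:
  r_0 = 1 (mod 19)
  r_1 = 267 (mod 361)
  r_2 = 4599 (mod 6859)
Final: r = 4599 satisfies f(r) ≡ 0 mod 19^3.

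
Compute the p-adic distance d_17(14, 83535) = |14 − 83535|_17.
d_17(14, 83535) = 1/83521

Step 1 — x − y = 14 − 83535 = -83521. Step 2 — v_17(-83521) = 4 (factor: -83521 = −(17^4 · 1); the sign does not affect v_p). Step 3 — |x − y|_17 = 17^{-4} = 1/83521.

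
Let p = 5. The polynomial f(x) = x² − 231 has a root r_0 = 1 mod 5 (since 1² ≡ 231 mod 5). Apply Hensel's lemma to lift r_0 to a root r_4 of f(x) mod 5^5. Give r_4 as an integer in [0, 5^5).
r_4 = 816 (mod 3125)

Hensel's recurrence: r_{i+1} = r_i − f(r_i)·(f′(r_i))^{-1} mod 5^{i+2}, with f′(x) = 2x. Iterate:
  r_0 = 1 (mod 5)
  r_1 = 16 (mod 25)
  r_2 = 66 (mod 125)
  r_3 = 191 (mod 625)
  r_4 = 816 (mod 3125)
Final: r_4 = 816, and one checks f(r_4) ≡ 0 mod 5^5.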